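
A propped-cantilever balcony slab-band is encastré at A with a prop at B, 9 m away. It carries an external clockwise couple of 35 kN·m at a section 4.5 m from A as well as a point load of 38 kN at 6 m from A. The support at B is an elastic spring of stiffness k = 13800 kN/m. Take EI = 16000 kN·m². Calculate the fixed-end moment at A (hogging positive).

Take the reaction at B as the redundant and release it; the primary structure is a cantilever fixed at A.
Primary-structure tip deflection at B by superposition:
  clockwise couple 35 at a = 4.5: M₀a(2L − a)/(2EI) = 1063/EI
  point load 38 at a = 6: Pa²(3L − a)/(6EI) = 4788/EI
  δ_0 = 5851/EI
Flexibility coefficient — unit upward force at B: δ_{BB} = L³/(3EI) = 243/EI.
With EI = 16000 kN·m²: δ_0 = 0.3657 m and δ_{BB} = 0.015187 m/kN.
Compatibility — the spring shortens by R_B/k under the reaction it provides: δ_0 − R_B·δ_{BB} = R_B/k. With 1/k = 0.000072 m/kN, R_B = δ_0 / (δ_{BB} + 1/k) = 0.3657 / (0.015187 + 0.000072) = 23.96 kN.
Moment equilibrium about A: M_A = Σ(load moments about A) − R_B·L = 263 − 23.96×9 = 47.32 kN·m.

M_A = 47.32 kN·m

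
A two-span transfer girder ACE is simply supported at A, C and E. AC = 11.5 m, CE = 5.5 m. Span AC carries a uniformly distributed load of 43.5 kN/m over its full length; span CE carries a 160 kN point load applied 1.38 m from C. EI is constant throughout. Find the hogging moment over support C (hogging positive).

M_C = 533.3 kN·m

Release continuity at C by inserting a hinge; the redundant is the internal moment M_C. The primary structure is two simply-supported spans AC and CE.
End slopes at the hinge C, treating each span as simply supported:
  span AC: UDL 43.5: wL³/(24EI) = 2757/EI
  span CE: point load 160 at a = 1.38: Pab(L + b)/(6LEI) = 265.2/EI
  relative rotation θ_0 = (2757 + 265.2)/EI = 3022/EI
A unit hogging moment at C produces rotation L₁/(3EI) + L₂/(3EI) = 5.667/EI.
Slope continuity at C: θ_0 = M_C·5.667/EI, so M_C = 3022/5.667 = 533.3 kN·m (hogging).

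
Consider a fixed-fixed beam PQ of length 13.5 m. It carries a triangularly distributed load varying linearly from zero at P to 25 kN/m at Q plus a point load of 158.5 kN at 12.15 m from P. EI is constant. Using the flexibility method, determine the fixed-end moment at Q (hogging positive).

Take the two fixed-end moments M_P, M_Q as redundants; the released structure is the simple span PQ.
On the primary (simply-supported) span, the end slopes from the loading are:
  at P: triangular load, peak 25: 7w₀L³/(360EI) = 1196/EI
  at Q: triangular load, peak 25: w₀L³/(45EI) = 1367/EI
  at P: point load 158.5 at a = 12.15: Pab(L + b)/(6LEI) = 476.6/EI
  at Q: point load 158.5 at a = 12.15: Pab(L + a)/(6LEI) = 823.3/EI
  θ_P0 = 1673/EI,  θ_Q0 = 2190/EI
Flexibility coefficients: a unit moment at one end gives L/(3EI) there and L/(6EI) at the far end, so f₁₁ = f₂₂ = 4.5/EI and f₁₂ = f₂₁ = 2.25/EI.
Compatibility — zero rotation at each built-in end:
  4.5 M_P + 2.25 M_Q = 1673
  2.25 M_P + 4.5 M_Q = 2190
Solving the pair gives M_P = 171.1 kN·m and M_Q = 401.1 kN·m (hogging).

M_Q = 401.1 kN·m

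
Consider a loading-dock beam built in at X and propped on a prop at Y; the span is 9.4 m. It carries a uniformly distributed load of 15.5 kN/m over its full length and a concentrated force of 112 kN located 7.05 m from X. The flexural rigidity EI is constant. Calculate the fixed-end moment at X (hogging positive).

Choose R_Y as the redundant. The primary structure is the cantilever fixed at X.
Free-end deflection of the primary structure under the applied loading (downward +):
  UDL 15.5: wL⁴/(8EI) = 15127/EI
  point load 112 at a = 7.05: Pa²(3L − a)/(6EI) = 19623/EI
  δ_0 = 34750/EI
Tip deflection under a unit load at Y: L³/(3EI) = 276.9/EI.
Compatibility at Y: δ_0 − R_Y·δ_{YY} = 0, so R_Y = 34750/276.9 = 125.5 kN.
Moment equilibrium about X: M_X = Σ(load moments about X) − R_Y·L = 1474 − 125.5×9.4 = 294.6 kN·m.

M_X = 294.6 kN·m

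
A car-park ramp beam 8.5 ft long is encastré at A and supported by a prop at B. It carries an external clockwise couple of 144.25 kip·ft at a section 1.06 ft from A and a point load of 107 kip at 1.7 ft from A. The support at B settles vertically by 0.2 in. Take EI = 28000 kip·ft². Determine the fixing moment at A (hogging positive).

Release the roller at B. Primary structure: cantilever fixed at A.
Primary-structure tip deflection at B by superposition:
  clockwise couple 144.25 at a = 1.06: M₀a(2L − a)/(2EI) = 1219/EI
  point load 107 at a = 1.7: Pa²(3L − a)/(6EI) = 1227/EI
  δ_0 = 2445/EI
Tip deflection under a unit load at B: L³/(3EI) = 204.7/EI.
With EI = 28000 kip·ft²: δ_0 = 0.087331 ft and δ_{BB} = 0.007311 ft/kip.
Compatibility — the beam at B must follow the support down by 0.01667 ft: δ_0 − R_B·δ_{BB} = 0.01667, so R_B = (0.087331 − 0.01667)/0.007311 = 9.665 kip.
Moment equilibrium about A: M_A = Σ(load moments about A) − R_B·L = 326.1 − 9.665×8.5 = 244 kip·ft.

M_A = 244 kip·ft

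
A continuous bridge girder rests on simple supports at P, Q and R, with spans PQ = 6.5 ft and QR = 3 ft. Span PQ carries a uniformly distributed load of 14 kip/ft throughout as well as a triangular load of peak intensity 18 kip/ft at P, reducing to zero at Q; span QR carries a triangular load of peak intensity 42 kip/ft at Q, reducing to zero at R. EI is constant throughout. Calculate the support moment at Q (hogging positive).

M_Q = 88.9 kip·ft

Take M_Q as the redundant. Released structure: two simple spans PQ and QR with a hinge at Q.
Discontinuity in slope at Q on the released structure — sum the simple-span end rotations:
  span PQ: UDL 14: wL³/(24EI) = 160.2/EI
  span PQ: triangular load, peak 18: 7w₀L³/(360EI) = 96.12/EI
  span QR: triangular load, peak 42: w₀L³/(45EI) = 25.2/EI
  relative rotation θ_0 = (256.3 + 25.2)/EI = 281.5/EI
A unit hogging moment at Q produces rotation L₁/(3EI) + L₂/(3EI) = 3.167/EI.
Slope continuity at Q: θ_0 = M_Q·3.167/EI, so M_Q = 281.5/3.167 = 88.9 kip·ft (hogging).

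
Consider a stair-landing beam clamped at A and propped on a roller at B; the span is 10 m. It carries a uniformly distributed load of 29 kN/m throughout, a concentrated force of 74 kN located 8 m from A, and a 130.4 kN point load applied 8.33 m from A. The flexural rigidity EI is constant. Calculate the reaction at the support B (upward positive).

R_B = 258.9 kN

Remove the prop at B; the released (primary) structure is a cantilever built in at A.
Free-end deflection of the primary structure under the applied loading (downward +):
  UDL 29: wL⁴/(8EI) = 36250/EI
  point load 74 at a = 8: Pa²(3L − a)/(6EI) = 17365/EI
  point load 130.4 at a = 8.33: Pa²(3L − a)/(6EI) = 32679/EI
  δ_0 = 86295/EI
Tip deflection under a unit load at B: L³/(3EI) = 333.3/EI.
The prop prevents deflection at B: R_B = δ_0/δ_{BB} = 86295/333.3 = 258.9 kN.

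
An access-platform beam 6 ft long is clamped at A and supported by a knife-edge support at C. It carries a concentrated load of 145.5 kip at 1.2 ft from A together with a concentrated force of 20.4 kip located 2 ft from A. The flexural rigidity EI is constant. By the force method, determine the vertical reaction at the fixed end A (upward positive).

R_A = 154.7 kip

Take the reaction at C as the redundant and release it; the primary structure is a cantilever fixed at A.
Free-end deflection of the primary structure under the applied loading (downward +):
  point load 145.5 at a = 1.2: Pa²(3L − a)/(6EI) = 586.7/EI
  point load 20.4 at a = 2: Pa²(3L − a)/(6EI) = 217.6/EI
  δ_0 = 804.3/EI
Tip deflection under a unit load at C: L³/(3EI) = 72/EI.
The prop prevents deflection at C: R_C = δ_0/δ_{CC} = 804.3/72 = 11.17 kip.
Vertical equilibrium: R_A = ΣP − R_C = 165.9 − 11.17 = 154.7 kip.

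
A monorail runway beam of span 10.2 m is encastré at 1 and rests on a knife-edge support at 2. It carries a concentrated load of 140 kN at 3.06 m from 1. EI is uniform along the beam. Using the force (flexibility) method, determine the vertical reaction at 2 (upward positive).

R_2 = 17.01 kN

Remove the prop at 2; the released (primary) structure is a cantilever built in at 1.
Primary-structure tip deflection at 2 by superposition:
  point load 140 at a = 3.06: Pa²(3L − a)/(6EI) = 6017/EI
Flexibility coefficient — unit upward force at 2: δ_{22} = L³/(3EI) = 353.7/EI.
The prop prevents deflection at 2: R_2 = δ_0/δ_{22} = 6017/353.7 = 17.01 kN.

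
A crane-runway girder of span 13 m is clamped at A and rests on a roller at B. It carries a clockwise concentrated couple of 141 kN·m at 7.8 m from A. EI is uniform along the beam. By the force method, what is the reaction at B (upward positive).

R_B = 13.67 kN

Release the roller at B. Primary structure: cantilever fixed at A.
Free-end deflection of the primary structure under the applied loading (downward +):
  clockwise couple 141 at a = 7.8: M₀a(2L − a)/(2EI) = 10008/EI
Flexibility coefficient — unit upward force at B: δ_{BB} = L³/(3EI) = 732.3/EI.
Compatibility at B: δ_0 − R_B·δ_{BB} = 0, so R_B = 10008/732.3 = 13.67 kN.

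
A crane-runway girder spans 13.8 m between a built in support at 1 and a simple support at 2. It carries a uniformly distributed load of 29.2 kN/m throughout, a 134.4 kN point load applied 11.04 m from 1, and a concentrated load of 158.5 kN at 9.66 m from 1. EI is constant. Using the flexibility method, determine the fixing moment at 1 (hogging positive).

M_1 = 1172 kN·m

Choose R_2 as the redundant. The primary structure is the cantilever fixed at 1.
Deflection at 2 on the released cantilever, summing each load's contribution:
  UDL 29.2: wL⁴/(8EI) = 132376/EI
  point load 134.4 at a = 11.04: Pa²(3L − a)/(6EI) = 82887/EI
  point load 158.5 at a = 9.66: Pa²(3L − a)/(6EI) = 78242/EI
  δ_0 = 293505/EI
Tip deflection under a unit load at 2: L³/(3EI) = 876/EI.
Compatibility at 2: δ_0 − R_2·δ_{22} = 0, so R_2 = 293505/876 = 335 kN.
Moment equilibrium about 1: M_1 = Σ(load moments about 1) − R_2·L = 5795 − 335×13.8 = 1172 kN·m.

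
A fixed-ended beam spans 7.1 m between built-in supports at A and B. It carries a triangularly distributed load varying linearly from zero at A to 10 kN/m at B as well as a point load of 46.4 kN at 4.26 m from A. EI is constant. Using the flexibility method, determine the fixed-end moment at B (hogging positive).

M_B = 72.64 kN·m

Take the two fixed-end moments M_A, M_B as redundants; the released structure is the simple span AB.
On the primary (simply-supported) span, the end slopes from the loading are:
  at A: triangular load, peak 10: 7w₀L³/(360EI) = 69.59/EI
  at B: triangular load, peak 10: w₀L³/(45EI) = 79.54/EI
  at A: point load 46.4 at a = 4.26: Pab(L + b)/(6LEI) = 131/EI
  at B: point load 46.4 at a = 4.26: Pab(L + a)/(6LEI) = 149.7/EI
  θ_A0 = 200.6/EI,  θ_B0 = 229.2/EI
Flexibility coefficients: a unit moment at one end gives L/(3EI) there and L/(6EI) at the far end, so f₁₁ = f₂₂ = 2.367/EI and f₁₂ = f₂₁ = 1.183/EI.
Compatibility — zero rotation at each built-in end:
  2.367 M_A + 1.183 M_B = 200.6
  1.183 M_A + 2.367 M_B = 229.2
Solving the pair gives M_A = 48.43 kN·m and M_B = 72.64 kN·m (hogging).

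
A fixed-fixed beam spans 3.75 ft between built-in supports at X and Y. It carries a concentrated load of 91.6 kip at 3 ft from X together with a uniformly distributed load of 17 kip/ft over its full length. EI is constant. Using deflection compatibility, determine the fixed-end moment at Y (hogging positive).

Release both end moments; the primary structure is a simply-supported span XY with redundants M_X and M_Y.
Simple-span end rotations at X and Y under the given loads:
  at X: point load 91.6 at a = 3: Pab(L + b)/(6LEI) = 41.22/EI
  at Y: point load 91.6 at a = 3: Pab(L + a)/(6LEI) = 61.83/EI
  at X: UDL 17: wL³/(24EI) = 37.35/EI
  at Y: UDL 17: wL³/(24EI) = 37.35/EI
  θ_X0 = 78.57/EI,  θ_Y0 = 99.18/EI
Flexibility coefficients: a unit moment at one end gives L/(3EI) there and L/(6EI) at the far end, so f₁₁ = f₂₂ = 1.25/EI and f₁₂ = f₂₁ = 0.625/EI.
Compatibility — zero rotation at each built-in end:
  1.25 M_X + 0.625 M_Y = 78.57
  0.625 M_X + 1.25 M_Y = 99.18
Solving the pair gives M_X = 30.91 kip·ft and M_Y = 63.89 kip·ft (hogging).

M_Y = 63.89 kip·ft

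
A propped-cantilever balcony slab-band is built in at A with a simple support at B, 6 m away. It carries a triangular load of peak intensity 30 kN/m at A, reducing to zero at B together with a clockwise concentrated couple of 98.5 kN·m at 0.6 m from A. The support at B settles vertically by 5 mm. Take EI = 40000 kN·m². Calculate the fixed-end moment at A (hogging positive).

Remove the prop at B; the released (primary) structure is a cantilever built in at A.
Free-end deflection of the primary structure under the applied loading (downward +):
  triangular load, peak 30 at the fixed end: w₀L⁴/(30EI) = 1296/EI
  clockwise couple 98.5 at a = 0.6: M₀a(2L − a)/(2EI) = 336.9/EI
  δ_0 = 1633/EI
Flexibility coefficient — unit upward force at B: δ_{BB} = L³/(3EI) = 72/EI.
With EI = 40000 kN·m²: δ_0 = 0.040822 m and δ_{BB} = 0.0018 m/kN.
Compatibility — the beam at B must follow the support down by 0.005 m: δ_0 − R_B·δ_{BB} = 0.005, so R_B = (0.040822 − 0.005)/0.0018 = 19.9 kN.
Moment equilibrium about A: M_A = Σ(load moments about A) − R_B·L = 278.5 − 19.9×6 = 159.1 kN·m.

M_A = 159.1 kN·m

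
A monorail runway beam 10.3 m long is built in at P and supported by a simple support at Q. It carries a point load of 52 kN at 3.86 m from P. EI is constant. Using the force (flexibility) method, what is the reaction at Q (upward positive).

R_Q = 9.586 kN

Take the reaction at Q as the redundant and release it; the primary structure is a cantilever fixed at P.
Free-end deflection of the primary structure under the applied loading (downward +):
  point load 52 at a = 3.86: Pa²(3L − a)/(6EI) = 3492/EI
Flexibility coefficient — unit upward force at Q: δ_{QQ} = L³/(3EI) = 364.2/EI.
Compatibility at Q: δ_0 − R_Q·δ_{QQ} = 0, so R_Q = 3492/364.2 = 9.586 kN.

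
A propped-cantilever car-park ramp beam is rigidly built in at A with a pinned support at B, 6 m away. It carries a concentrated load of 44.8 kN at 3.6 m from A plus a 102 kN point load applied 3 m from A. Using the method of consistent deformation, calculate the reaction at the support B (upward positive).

Choose R_B as the redundant. The primary structure is the cantilever fixed at A.
Deflection at B on the released cantilever, summing each load's contribution:
  point load 44.8 at a = 3.6: Pa²(3L − a)/(6EI) = 1393/EI
  point load 102 at a = 3: Pa²(3L − a)/(6EI) = 2295/EI
  δ_0 = 3688/EI
Flexibility coefficient — unit upward force at B: δ_{BB} = L³/(3EI) = 72/EI.
Compatibility at B: δ_0 − R_B·δ_{BB} = 0, so R_B = 3688/72 = 51.23 kN.

R_B = 51.23 kN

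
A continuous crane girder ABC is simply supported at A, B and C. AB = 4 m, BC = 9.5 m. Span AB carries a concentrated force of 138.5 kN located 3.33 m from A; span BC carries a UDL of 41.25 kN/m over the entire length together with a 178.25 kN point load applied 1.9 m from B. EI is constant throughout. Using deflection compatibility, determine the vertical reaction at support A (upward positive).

Take M_B as the redundant. Released structure: two simple spans AB and BC with a hinge at B.
Rotations at B on the released spans (each span's end-slope, ×1/EI):
  span AB: point load 138.5 at a = 3.33: Pab(L + a)/(6LEI) = 94.38/EI
  span BC: UDL 41.25: wL³/(24EI) = 1474/EI
  span BC: point load 178.25 at a = 1.9: Pab(L + b)/(6LEI) = 772.2/EI
  relative rotation θ_0 = (94.38 + 2246)/EI = 2340/EI
A unit hogging moment at B produces rotation L₁/(3EI) + L₂/(3EI) = 4.5/EI.
Compatibility: M_B·(L₁+L₂)/(3EI) = θ_0, giving M_B = 520 kN·m (hogging).
Span AB, ΣM about A with M_B applied at B: R_B^{AB}·4 = 461.2 + 520, so R_B^{AB} = 245.3 kN and R_A = 138.5 − 245.3 = -106.8 kN.

R_A = -106.8 kN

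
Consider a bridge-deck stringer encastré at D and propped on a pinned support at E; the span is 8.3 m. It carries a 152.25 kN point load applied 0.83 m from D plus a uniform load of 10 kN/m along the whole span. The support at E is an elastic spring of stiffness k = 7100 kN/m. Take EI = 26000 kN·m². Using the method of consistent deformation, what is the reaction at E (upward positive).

Remove the prop at E; the released (primary) structure is a cantilever built in at D.
Primary-structure tip deflection at E by superposition:
  point load 152.25 at a = 0.83: Pa²(3L − a)/(6EI) = 420.8/EI
  UDL 10: wL⁴/(8EI) = 5932/EI
  δ_0 = 6353/EI
Flexibility coefficient — unit upward force at E: δ_{EE} = L³/(3EI) = 190.6/EI.
With EI = 26000 kN·m²: δ_0 = 0.24435 m and δ_{EE} = 0.007331 m/kN.
Compatibility — the spring shortens by R_E/k under the reaction it provides: δ_0 − R_E·δ_{EE} = R_E/k. With 1/k = 0.000141 m/kN, R_E = δ_0 / (δ_{EE} + 1/k) = 0.24435 / (0.007331 + 0.000141) = 32.7 kN.

R_E = 32.7 kN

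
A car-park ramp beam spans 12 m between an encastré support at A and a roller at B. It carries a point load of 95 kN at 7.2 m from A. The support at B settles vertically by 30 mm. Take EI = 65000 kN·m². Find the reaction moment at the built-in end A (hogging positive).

M_A = 232.1 kN·m

Take the reaction at B as the redundant and release it; the primary structure is a cantilever fixed at A.
Deflection at B on the released cantilever, summing each load's contribution:
  point load 95 at a = 7.2: Pa²(3L − a)/(6EI) = 23639/EI
Flexibility coefficient — unit upward force at B: δ_{BB} = L³/(3EI) = 576/EI.
With EI = 65000 kN·m²: δ_0 = 0.36368 m and δ_{BB} = 0.008862 m/kN.
Compatibility — the beam at B must follow the support down by 0.03 m: δ_0 − R_B·δ_{BB} = 0.03, so R_B = (0.36368 − 0.03)/0.008862 = 37.65 kN.
Moment equilibrium about A: M_A = Σ(load moments about A) − R_B·L = 684 − 37.65×12 = 232.1 kN·m.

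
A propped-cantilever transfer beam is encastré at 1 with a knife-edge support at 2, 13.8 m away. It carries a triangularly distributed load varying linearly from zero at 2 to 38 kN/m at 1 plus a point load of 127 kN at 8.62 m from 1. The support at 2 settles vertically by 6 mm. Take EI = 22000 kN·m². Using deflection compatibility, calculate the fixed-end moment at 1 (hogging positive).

Remove the prop at 2; the released (primary) structure is a cantilever built in at 1.
Downward deflection at the released point 2 due to the loads:
  triangular load, peak 38 at the fixed end: w₀L⁴/(30EI) = 45939/EI
  point load 127 at a = 8.62: Pa²(3L − a)/(6EI) = 51556/EI
  δ_0 = 97494/EI
Tip deflection under a unit load at 2: L³/(3EI) = 876/EI.
With EI = 22000 kN·m²: δ_0 = 4.4316 m and δ_{22} = 0.039819 m/kN.
Compatibility — the beam at 2 must follow the support down by 0.006 m: δ_0 − R_2·δ_{22} = 0.006, so R_2 = (4.4316 − 0.006)/0.039819 = 111.1 kN.
Moment equilibrium about 1: M_1 = Σ(load moments about 1) − R_2·L = 2301 − 111.1×13.8 = 767.1 kN·m.

M_1 = 767.1 kN·m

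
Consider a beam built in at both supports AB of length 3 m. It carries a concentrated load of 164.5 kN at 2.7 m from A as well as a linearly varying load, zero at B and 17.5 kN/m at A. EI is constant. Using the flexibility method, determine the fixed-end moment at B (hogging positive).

Take the two fixed-end moments M_A, M_B as redundants; the released structure is the simple span AB.
On the primary (simply-supported) span, the end slopes from the loading are:
  at A: point load 164.5 at a = 2.7: Pab(L + b)/(6LEI) = 24.43/EI
  at B: point load 164.5 at a = 2.7: Pab(L + a)/(6LEI) = 42.19/EI
  at A: triangular load, peak 17.5: w₀L³/(45EI) = 10.5/EI
  at B: triangular load, peak 17.5: 7w₀L³/(360EI) = 9.188/EI
  θ_A0 = 34.93/EI,  θ_B0 = 51.38/EI
Flexibility coefficients: a unit moment at one end gives L/(3EI) there and L/(6EI) at the far end, so f₁₁ = f₂₂ = 1/EI and f₁₂ = f₂₁ = 0.5/EI.
Compatibility — zero rotation at each built-in end:
  1 M_A + 0.5 M_B = 34.93
  0.5 M_A + 1 M_B = 51.38
Solving the pair gives M_A = 12.32 kN·m and M_B = 45.22 kN·m (hogging).

M_B = 45.22 kN·m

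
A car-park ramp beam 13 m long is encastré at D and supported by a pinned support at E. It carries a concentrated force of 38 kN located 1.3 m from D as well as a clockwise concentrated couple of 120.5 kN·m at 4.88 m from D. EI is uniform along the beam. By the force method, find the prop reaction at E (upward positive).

Remove the prop at E; the released (primary) structure is a cantilever built in at D.
Free-end deflection of the primary structure under the applied loading (downward +):
  point load 38 at a = 1.3: Pa²(3L − a)/(6EI) = 403.5/EI
  clockwise couple 120.5 at a = 4.88: M₀a(2L − a)/(2EI) = 6210/EI
  δ_0 = 6613/EI
Flexibility coefficient — unit upward force at E: δ_{EE} = L³/(3EI) = 732.3/EI.
Compatibility at E: δ_0 − R_E·δ_{EE} = 0, so R_E = 6613/732.3 = 9.03 kN.

R_E = 9.03 kN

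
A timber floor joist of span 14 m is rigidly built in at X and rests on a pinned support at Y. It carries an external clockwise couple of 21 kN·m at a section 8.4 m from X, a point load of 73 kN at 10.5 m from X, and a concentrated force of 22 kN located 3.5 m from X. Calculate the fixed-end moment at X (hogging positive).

Release the roller at Y. Primary structure: cantilever fixed at X.
Free-end deflection of the primary structure under the applied loading (downward +):
  clockwise couple 21 at a = 8.4: M₀a(2L − a)/(2EI) = 1729/EI
  point load 73 at a = 10.5: Pa²(3L − a)/(6EI) = 42253/EI
  point load 22 at a = 3.5: Pa²(3L − a)/(6EI) = 1729/EI
  δ_0 = 45711/EI
Flexibility coefficient — unit upward force at Y: δ_{YY} = L³/(3EI) = 914.7/EI.
The prop prevents deflection at Y: R_Y = δ_0/δ_{YY} = 45711/914.7 = 49.98 kN.
Moment equilibrium about X: M_X = Σ(load moments about X) − R_Y·L = 864.5 − 49.98×14 = 164.8 kN·m.

M_X = 164.8 kN·m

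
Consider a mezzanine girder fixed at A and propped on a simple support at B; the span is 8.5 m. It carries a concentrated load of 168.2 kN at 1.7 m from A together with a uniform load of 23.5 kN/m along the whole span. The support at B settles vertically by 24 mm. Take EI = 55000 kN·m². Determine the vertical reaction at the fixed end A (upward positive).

Remove the prop at B; the released (primary) structure is a cantilever built in at A.
Primary-structure tip deflection at B by superposition:
  point load 168.2 at a = 1.7: Pa²(3L − a)/(6EI) = 1928/EI
  UDL 23.5: wL⁴/(8EI) = 15334/EI
  δ_0 = 17262/EI
Tip deflection under a unit load at B: L³/(3EI) = 204.7/EI.
With EI = 55000 kN·m²: δ_0 = 0.31386 m and δ_{BB} = 0.003722 m/kN.
Compatibility — the beam at B must follow the support down by 0.024 m: δ_0 − R_B·δ_{BB} = 0.024, so R_B = (0.31386 − 0.024)/0.003722 = 77.88 kN.
Vertical equilibrium: R_A = ΣP − R_B = 367.9 − 77.88 = 290.1 kN.

R_A = 290.1 kN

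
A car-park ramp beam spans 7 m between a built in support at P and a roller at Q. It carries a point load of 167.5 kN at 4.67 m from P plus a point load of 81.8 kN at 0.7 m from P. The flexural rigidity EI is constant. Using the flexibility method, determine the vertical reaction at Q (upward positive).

R_Q = 88.14 kN

Remove the prop at Q; the released (primary) structure is a cantilever built in at P.
Deflection at Q on the released cantilever, summing each load's contribution:
  point load 167.5 at a = 4.67: Pa²(3L − a)/(6EI) = 9942/EI
  point load 81.8 at a = 0.7: Pa²(3L − a)/(6EI) = 135.6/EI
  δ_0 = 10078/EI
Flexibility coefficient — unit upward force at Q: δ_{QQ} = L³/(3EI) = 114.3/EI.
Compatibility at Q: δ_0 − R_Q·δ_{QQ} = 0, so R_Q = 10078/114.3 = 88.14 kN.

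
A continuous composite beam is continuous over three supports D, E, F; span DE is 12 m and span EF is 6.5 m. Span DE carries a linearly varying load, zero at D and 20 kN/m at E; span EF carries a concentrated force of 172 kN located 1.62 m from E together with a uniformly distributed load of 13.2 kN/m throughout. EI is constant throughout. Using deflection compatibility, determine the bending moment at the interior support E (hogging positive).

M_E = 213.4 kN·m

Insert a hinge at E; M_E is the redundant, and each span becomes simply supported.
End slopes at the hinge E, treating each span as simply supported:
  span DE: triangular load, peak 20: w₀L³/(45EI) = 768/EI
  span EF: point load 172 at a = 1.62: Pab(L + b)/(6LEI) = 396.8/EI
  span EF: UDL 13.2: wL³/(24EI) = 151/EI
  relative rotation θ_0 = (768 + 547.8)/EI = 1316/EI
A unit hogging moment at E produces rotation L₁/(3EI) + L₂/(3EI) = 6.167/EI.
Compatibility: M_E·(L₁+L₂)/(3EI) = θ_0, giving M_E = 213.4 kN·m (hogging).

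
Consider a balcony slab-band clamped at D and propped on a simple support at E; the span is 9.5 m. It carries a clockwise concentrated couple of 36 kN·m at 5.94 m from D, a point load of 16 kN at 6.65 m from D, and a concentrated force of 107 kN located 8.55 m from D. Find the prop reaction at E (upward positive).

R_E = 104.9 kN

Remove the prop at E; the released (primary) structure is a cantilever built in at D.
Deflection at E on the released cantilever, summing each load's contribution:
  clockwise couple 36 at a = 5.94: M₀a(2L − a)/(2EI) = 1396/EI
  point load 16 at a = 6.65: Pa²(3L − a)/(6EI) = 2577/EI
  point load 107 at a = 8.55: Pa²(3L − a)/(6EI) = 26008/EI
  δ_0 = 29981/EI
Flexibility coefficient — unit upward force at E: δ_{EE} = L³/(3EI) = 285.8/EI.
Compatibility at E: δ_0 − R_E·δ_{EE} = 0, so R_E = 29981/285.8 = 104.9 kN.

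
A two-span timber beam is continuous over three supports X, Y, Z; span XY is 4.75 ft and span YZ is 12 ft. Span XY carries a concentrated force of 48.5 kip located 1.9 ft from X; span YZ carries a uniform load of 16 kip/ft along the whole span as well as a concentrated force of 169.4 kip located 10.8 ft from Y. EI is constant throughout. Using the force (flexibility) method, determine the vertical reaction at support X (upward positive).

Take M_Y as the redundant. Released structure: two simple spans XY and YZ with a hinge at Y.
Discontinuity in slope at Y on the released structure — sum the simple-span end rotations:
  span XY: point load 48.5 at a = 1.9: Pab(L + a)/(6LEI) = 61.28/EI
  span YZ: UDL 16: wL³/(24EI) = 1152/EI
  span YZ: point load 169.4 at a = 10.8: Pab(L + b)/(6LEI) = 402.5/EI
  relative rotation θ_0 = (61.28 + 1554)/EI = 1616/EI
A unit hogging moment at Y produces rotation L₁/(3EI) + L₂/(3EI) = 5.583/EI.
Slope continuity at Y: θ_0 = M_Y·5.583/EI, so M_Y = 1616/5.583 = 289.4 kip·ft (hogging).
Span XY, ΣM about X with M_Y applied at Y: R_Y^{XY}·4.75 = 92.15 + 289.4, so R_Y^{XY} = 80.32 kip and R_X = 48.5 − 80.32 = -31.82 kip.

R_X = -31.82 kip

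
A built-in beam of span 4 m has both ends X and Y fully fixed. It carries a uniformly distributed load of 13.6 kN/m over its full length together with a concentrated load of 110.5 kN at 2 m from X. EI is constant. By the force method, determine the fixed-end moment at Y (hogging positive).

Release both end moments; the primary structure is a simply-supported span XY with redundants M_X and M_Y.
On the primary (simply-supported) span, the end slopes from the loading are:
  at X: UDL 13.6: wL³/(24EI) = 36.27/EI
  at Y: UDL 13.6: wL³/(24EI) = 36.27/EI
  at X: point load 110.5 at a = 2: Pab(L + b)/(6LEI) = 110.5/EI
  at Y: point load 110.5 at a = 2: Pab(L + a)/(6LEI) = 110.5/EI
  θ_X0 = 146.8/EI,  θ_Y0 = 146.8/EI
Flexibility coefficients: a unit moment at one end gives L/(3EI) there and L/(6EI) at the far end, so f₁₁ = f₂₂ = 1.333/EI and f₁₂ = f₂₁ = 0.6667/EI.
Compatibility — zero rotation at each built-in end:
  1.333 M_X + 0.6667 M_Y = 146.8
  0.6667 M_X + 1.333 M_Y = 146.8
Solving the pair gives M_X = 73.38 kN·m and M_Y = 73.38 kN·m (hogging).

M_Y = 73.38 kN·m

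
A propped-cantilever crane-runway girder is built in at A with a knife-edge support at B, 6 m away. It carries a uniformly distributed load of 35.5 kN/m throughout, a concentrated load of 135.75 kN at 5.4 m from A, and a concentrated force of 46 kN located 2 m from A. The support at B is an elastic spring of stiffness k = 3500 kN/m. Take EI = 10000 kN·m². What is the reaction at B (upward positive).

Choose R_B as the redundant. The primary structure is the cantilever fixed at A.
Downward deflection at the released point B due to the loads:
  UDL 35.5: wL⁴/(8EI) = 5751/EI
  point load 135.75 at a = 5.4: Pa²(3L − a)/(6EI) = 8313/EI
  point load 46 at a = 2: Pa²(3L − a)/(6EI) = 490.7/EI
  δ_0 = 14554/EI
Tip deflection under a unit load at B: L³/(3EI) = 72/EI.
With EI = 10000 kN·m²: δ_0 = 1.4554 m and δ_{BB} = 0.0072 m/kN.
Compatibility — the spring shortens by R_B/k under the reaction it provides: δ_0 − R_B·δ_{BB} = R_B/k. With 1/k = 0.000286 m/kN, R_B = δ_0 / (δ_{BB} + 1/k) = 1.4554 / (0.0072 + 0.000286) = 194.4 kN.

R_B = 194.4 kN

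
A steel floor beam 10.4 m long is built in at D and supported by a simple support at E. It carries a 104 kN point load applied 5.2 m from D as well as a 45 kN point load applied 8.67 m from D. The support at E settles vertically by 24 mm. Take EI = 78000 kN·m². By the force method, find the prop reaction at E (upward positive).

Remove the prop at E; the released (primary) structure is a cantilever built in at D.
Primary-structure tip deflection at E by superposition:
  point load 104 at a = 5.2: Pa²(3L − a)/(6EI) = 12186/EI
  point load 45 at a = 8.67: Pa²(3L − a)/(6EI) = 12702/EI
  δ_0 = 24888/EI
Tip deflection under a unit load at E: L³/(3EI) = 375/EI.
With EI = 78000 kN·m²: δ_0 = 0.31907 m and δ_{EE} = 0.004807 m/kN.
Compatibility — the beam at E must follow the support down by 0.024 m: δ_0 − R_E·δ_{EE} = 0.024, so R_E = (0.31907 − 0.024)/0.004807 = 61.38 kN.

R_E = 61.38 kN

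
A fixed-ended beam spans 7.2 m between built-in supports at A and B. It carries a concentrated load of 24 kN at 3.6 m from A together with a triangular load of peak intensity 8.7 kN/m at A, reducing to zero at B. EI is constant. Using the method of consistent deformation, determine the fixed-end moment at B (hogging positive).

Release both end moments; the primary structure is a simply-supported span AB with redundants M_A and M_B.
End rotations of the released simple span under the applied load (×1/EI):
  at A: point load 24 at a = 3.6: Pab(L + b)/(6LEI) = 77.76/EI
  at B: point load 24 at a = 3.6: Pab(L + a)/(6LEI) = 77.76/EI
  at A: triangular load, peak 8.7: w₀L³/(45EI) = 72.16/EI
  at B: triangular load, peak 8.7: 7w₀L³/(360EI) = 63.14/EI
  θ_A0 = 149.9/EI,  θ_B0 = 140.9/EI
Flexibility coefficients: a unit moment at one end gives L/(3EI) there and L/(6EI) at the far end, so f₁₁ = f₂₂ = 2.4/EI and f₁₂ = f₂₁ = 1.2/EI.
Compatibility — zero rotation at each built-in end:
  2.4 M_A + 1.2 M_B = 149.9
  1.2 M_A + 2.4 M_B = 140.9
Solving the pair gives M_A = 44.15 kN·m and M_B = 36.63 kN·m (hogging).

M_B = 36.63 kN·m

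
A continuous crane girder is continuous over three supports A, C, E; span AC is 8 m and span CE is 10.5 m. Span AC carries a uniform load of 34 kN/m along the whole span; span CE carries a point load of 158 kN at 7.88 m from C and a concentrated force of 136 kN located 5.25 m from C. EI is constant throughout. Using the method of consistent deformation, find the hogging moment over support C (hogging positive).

Take M_C as the redundant. Released structure: two simple spans AC and CE with a hinge at C.
Discontinuity in slope at C on the released structure — sum the simple-span end rotations:
  span AC: UDL 34: wL³/(24EI) = 725.3/EI
  span CE: point load 158 at a = 7.88: Pab(L + b)/(6LEI) = 679.3/EI
  span CE: point load 136 at a = 5.25: Pab(L + b)/(6LEI) = 937.1/EI
  relative rotation θ_0 = (725.3 + 1616)/EI = 2342/EI
A unit hogging moment at C produces rotation L₁/(3EI) + L₂/(3EI) = 6.167/EI.
Compatibility: M_C·(L₁+L₂)/(3EI) = θ_0, giving M_C = 379.7 kN·m (hogging).

M_C = 379.7 kN·m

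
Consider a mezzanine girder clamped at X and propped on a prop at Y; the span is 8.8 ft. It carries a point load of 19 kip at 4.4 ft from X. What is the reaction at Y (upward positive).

R_Y = 5.938 kip

Choose R_Y as the redundant. The primary structure is the cantilever fixed at X.
Free-end deflection of the primary structure under the applied loading (downward +):
  point load 19 at a = 4.4: Pa²(3L − a)/(6EI) = 1349/EI
Tip deflection under a unit load at Y: L³/(3EI) = 227.2/EI.
Compatibility at Y: δ_0 − R_Y·δ_{YY} = 0, so R_Y = 1349/227.2 = 5.938 kip.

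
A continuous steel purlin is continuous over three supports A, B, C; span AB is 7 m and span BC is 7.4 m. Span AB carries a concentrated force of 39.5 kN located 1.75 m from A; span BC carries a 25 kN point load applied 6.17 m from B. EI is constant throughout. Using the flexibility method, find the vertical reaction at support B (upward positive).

R_B = 20.54 kN

Release continuity at B by inserting a hinge; the redundant is the internal moment M_B. The primary structure is two simply-supported spans AB and BC.
End slopes at the hinge B, treating each span as simply supported:
  span AB: point load 39.5 at a = 1.75: Pab(L + a)/(6LEI) = 75.61/EI
  span BC: point load 25 at a = 6.17: Pab(L + b)/(6LEI) = 36.88/EI
  relative rotation θ_0 = (75.61 + 36.88)/EI = 112.5/EI
A unit hogging moment at B produces rotation L₁/(3EI) + L₂/(3EI) = 4.8/EI.
Compatibility: M_B·(L₁+L₂)/(3EI) = θ_0, giving M_B = 23.43 kN·m (hogging).
Span AB, ΣM about A with M_B applied at B: R_B^{AB}·7 = 69.12 + 23.43, so R_B^{AB} = 13.22 kN and R_A = 39.5 − 13.22 = 26.28 kN.
Span BC, ΣM about C: R_B^{BC}·7.4 = 30.75 + 23.43, so R_B^{BC} = 7.322 kN and R_C = 25 − 7.322 = 17.68 kN.
R_B = 13.22 + 7.322 = 20.54 kN.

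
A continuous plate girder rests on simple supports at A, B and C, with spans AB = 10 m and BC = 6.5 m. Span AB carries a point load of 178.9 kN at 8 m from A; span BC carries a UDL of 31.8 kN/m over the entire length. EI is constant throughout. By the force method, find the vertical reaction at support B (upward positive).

Insert a hinge at B; M_B is the redundant, and each span becomes simply supported.
Rotations at B on the released spans (each span's end-slope, ×1/EI):
  span AB: point load 178.9 at a = 8: Pab(L + a)/(6LEI) = 858.7/EI
  span BC: UDL 31.8: wL³/(24EI) = 363.9/EI
  relative rotation θ_0 = (858.7 + 363.9)/EI = 1223/EI
A unit hogging moment at B produces rotation L₁/(3EI) + L₂/(3EI) = 5.5/EI.
Slope continuity at B: θ_0 = M_B·5.5/EI, so M_B = 1223/5.5 = 222.3 kN·m (hogging).
Span AB, ΣM about A with M_B applied at B: R_B^{AB}·10 = 1431 + 222.3, so R_B^{AB} = 165.3 kN and R_A = 178.9 − 165.3 = 13.55 kN.
Span BC, ΣM about C: R_B^{BC}·6.5 = 671.8 + 222.3, so R_B^{BC} = 137.5 kN and R_C = 206.7 − 137.5 = 69.15 kN.
R_B = 165.3 + 137.5 = 302.9 kN.

R_B = 302.9 kN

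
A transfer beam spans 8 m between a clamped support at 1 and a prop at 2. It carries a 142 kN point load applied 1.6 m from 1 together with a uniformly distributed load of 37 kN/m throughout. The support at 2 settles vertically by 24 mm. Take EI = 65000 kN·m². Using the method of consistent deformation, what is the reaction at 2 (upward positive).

Release the roller at 2. Primary structure: cantilever fixed at 1.
Downward deflection at the released point 2 due to the loads:
  point load 142 at a = 1.6: Pa²(3L − a)/(6EI) = 1357/EI
  UDL 37: wL⁴/(8EI) = 18944/EI
  δ_0 = 20301/EI
Flexibility coefficient — unit upward force at 2: δ_{22} = L³/(3EI) = 170.7/EI.
With EI = 65000 kN·m²: δ_0 = 0.31233 m and δ_{22} = 0.002626 m/kN.
Compatibility — the beam at 2 must follow the support down by 0.024 m: δ_0 − R_2·δ_{22} = 0.024, so R_2 = (0.31233 − 0.024)/0.002626 = 109.8 kN.

R_2 = 109.8 kN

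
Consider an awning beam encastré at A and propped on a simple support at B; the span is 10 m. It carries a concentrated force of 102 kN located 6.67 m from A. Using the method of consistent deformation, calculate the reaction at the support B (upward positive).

R_B = 52.93 kN

Choose R_B as the redundant. The primary structure is the cantilever fixed at A.
Free-end deflection of the primary structure under the applied loading (downward +):
  point load 102 at a = 6.67: Pa²(3L − a)/(6EI) = 17645/EI
Tip deflection under a unit load at B: L³/(3EI) = 333.3/EI.
The prop prevents deflection at B: R_B = δ_0/δ_{BB} = 17645/333.3 = 52.93 kN.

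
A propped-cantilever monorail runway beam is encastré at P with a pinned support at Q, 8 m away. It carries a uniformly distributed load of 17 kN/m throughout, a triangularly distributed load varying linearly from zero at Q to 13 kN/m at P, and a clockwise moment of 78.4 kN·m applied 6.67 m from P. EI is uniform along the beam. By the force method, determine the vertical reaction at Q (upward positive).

R_Q = 75.69 kN

Take the reaction at Q as the redundant and release it; the primary structure is a cantilever fixed at P.
Primary-structure tip deflection at Q by superposition:
  UDL 17: wL⁴/(8EI) = 8704/EI
  triangular load, peak 13 at the fixed end: w₀L⁴/(30EI) = 1775/EI
  clockwise couple 78.4 at a = 6.67: M₀a(2L − a)/(2EI) = 2439/EI
  δ_0 = 12918/EI
Tip deflection under a unit load at Q: L³/(3EI) = 170.7/EI.
The prop prevents deflection at Q: R_Q = δ_0/δ_{QQ} = 12918/170.7 = 75.69 kN.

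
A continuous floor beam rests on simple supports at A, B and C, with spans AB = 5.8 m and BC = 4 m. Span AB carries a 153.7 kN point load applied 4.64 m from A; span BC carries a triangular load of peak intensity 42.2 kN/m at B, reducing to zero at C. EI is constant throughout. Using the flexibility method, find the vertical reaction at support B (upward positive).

Insert a hinge at B; M_B is the redundant, and each span becomes simply supported.
Discontinuity in slope at B on the released structure — sum the simple-span end rotations:
  span AB: point load 153.7 at a = 4.64: Pab(L + a)/(6LEI) = 248.2/EI
  span BC: triangular load, peak 42.2: w₀L³/(45EI) = 60.02/EI
  relative rotation θ_0 = (248.2 + 60.02)/EI = 308.2/EI
A unit hogging moment at B produces rotation L₁/(3EI) + L₂/(3EI) = 3.267/EI.
Compatibility: M_B·(L₁+L₂)/(3EI) = θ_0, giving M_B = 94.35 kN·m (hogging).
Span AB, ΣM about A with M_B applied at B: R_B^{AB}·5.8 = 713.2 + 94.35, so R_B^{AB} = 139.2 kN and R_A = 153.7 − 139.2 = 14.47 kN.
Span BC, ΣM about C: R_B^{BC}·4 = 225.1 + 94.35, so R_B^{BC} = 79.85 kN and R_C = 84.4 − 79.85 = 4.547 kN.
R_B = 139.2 + 79.85 = 219.1 kN.

R_B = 219.1 kN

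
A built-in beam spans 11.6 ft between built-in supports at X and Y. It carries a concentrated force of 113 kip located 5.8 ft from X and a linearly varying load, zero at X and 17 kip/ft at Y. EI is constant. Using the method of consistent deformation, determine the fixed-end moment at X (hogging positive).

Release both end moments; the primary structure is a simply-supported span XY with redundants M_X and M_Y.
On the primary (simply-supported) span, the end slopes from the loading are:
  at X: point load 113 at a = 5.8: Pab(L + b)/(6LEI) = 950.3/EI
  at Y: point load 113 at a = 5.8: Pab(L + a)/(6LEI) = 950.3/EI
  at X: triangular load, peak 17: 7w₀L³/(360EI) = 516/EI
  at Y: triangular load, peak 17: w₀L³/(45EI) = 589.7/EI
  θ_X0 = 1466/EI,  θ_Y0 = 1540/EI
Flexibility coefficients: a unit moment at one end gives L/(3EI) there and L/(6EI) at the far end, so f₁₁ = f₂₂ = 3.867/EI and f₁₂ = f₂₁ = 1.933/EI.
Compatibility — zero rotation at each built-in end:
  3.867 M_X + 1.933 M_Y = 1466
  1.933 M_X + 3.867 M_Y = 1540
Solving the pair gives M_X = 240.1 kip·ft and M_Y = 278.2 kip·ft (hogging).

M_X = 240.1 kip·ft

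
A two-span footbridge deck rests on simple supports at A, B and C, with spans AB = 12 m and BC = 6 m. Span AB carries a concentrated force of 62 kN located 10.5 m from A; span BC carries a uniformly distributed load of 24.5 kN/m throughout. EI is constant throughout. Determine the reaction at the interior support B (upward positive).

R_B = 149.7 kN

Release continuity at B by inserting a hinge; the redundant is the internal moment M_B. The primary structure is two simply-supported spans AB and BC.
End slopes at the hinge B, treating each span as simply supported:
  span AB: point load 62 at a = 10.5: Pab(L + a)/(6LEI) = 305.2/EI
  span BC: UDL 24.5: wL³/(24EI) = 220.5/EI
  relative rotation θ_0 = (305.2 + 220.5)/EI = 525.7/EI
A unit hogging moment at B produces rotation L₁/(3EI) + L₂/(3EI) = 6/EI.
Slope continuity at B: θ_0 = M_B·6/EI, so M_B = 525.7/6 = 87.61 kN·m (hogging).
Span AB, ΣM about A with M_B applied at B: R_B^{AB}·12 = 651 + 87.61, so R_B^{AB} = 61.55 kN and R_A = 62 − 61.55 = 0.4492 kN.
Span BC, ΣM about C: R_B^{BC}·6 = 441 + 87.61, so R_B^{BC} = 88.1 kN and R_C = 147 − 88.1 = 58.9 kN.
R_B = 61.55 + 88.1 = 149.7 kN.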